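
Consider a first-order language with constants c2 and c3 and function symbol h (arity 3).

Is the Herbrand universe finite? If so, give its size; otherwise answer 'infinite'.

The signature has at least one function symbol (h, arity 3) and at least one constant (c2).
Iterating h gives infinitely many distinct ground terms: c2, h(c2, c2, c2), h(h(c2, c2, c2), h(c2, c2, c2), h(c2, c2, c2)), ...
So the Herbrand universe is infinite.

infinite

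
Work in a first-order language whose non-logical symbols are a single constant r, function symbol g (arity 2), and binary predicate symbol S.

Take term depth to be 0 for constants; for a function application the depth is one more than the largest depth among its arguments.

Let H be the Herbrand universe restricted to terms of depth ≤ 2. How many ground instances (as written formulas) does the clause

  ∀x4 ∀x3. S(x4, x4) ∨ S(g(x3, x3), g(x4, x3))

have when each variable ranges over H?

Ground terms of depth ≤ 2:
  Let N_k = |{terms of depth ≤ k}|. Then N_0 = 1 and N_k = 1 + N_{k-1}^2 for k ≥ 1 (one summand per function symbol, arity giving the exponent).
  N_0 = 1
  N_1 = 1 + 1^2 = 2
  N_2 = 1 + 2^2 = 5
So there are 5 ground terms available for substitution.
The clause has 2 distinct variables (x4, x3), each appearing in the body. In the free term algebra distinct substitutions yield syntactically distinct ground instances.
Number of ground instances = 5^2 = 25.

25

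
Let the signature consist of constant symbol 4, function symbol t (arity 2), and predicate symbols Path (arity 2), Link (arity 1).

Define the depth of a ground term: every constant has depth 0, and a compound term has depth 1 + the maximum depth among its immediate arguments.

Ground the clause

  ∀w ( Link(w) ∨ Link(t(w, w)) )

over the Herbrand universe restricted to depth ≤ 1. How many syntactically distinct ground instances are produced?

Ground terms of depth ≤ 1:
  Write N_k for the number of ground terms of depth ≤ k. A term of depth ≤ k is either a constant or a function symbol applied to arguments of depth ≤ k−1, so N_k = 1 + N_{k-1}^2.
  N_0 = 1
  N_1 = 1 + 1^2 = 2
So there are 2 ground terms available for substitution.
The body mentions the single quantified variable w; since ground terms form a free algebra, no two substitutions collapse to the same formula.
Number of ground instances = 2.

2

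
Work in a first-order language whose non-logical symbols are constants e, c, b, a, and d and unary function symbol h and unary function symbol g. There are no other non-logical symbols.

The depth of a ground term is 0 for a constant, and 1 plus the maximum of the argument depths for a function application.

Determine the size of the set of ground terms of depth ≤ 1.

15

Write N_k for the number of ground terms of depth ≤ k. A term of depth ≤ k is either a constant or a function symbol applied to arguments of depth ≤ k−1, so N_k = 5 + N_{k-1} + N_{k-1}.
N_0 = 5
N_1 = 5 + 5 + 5 = 15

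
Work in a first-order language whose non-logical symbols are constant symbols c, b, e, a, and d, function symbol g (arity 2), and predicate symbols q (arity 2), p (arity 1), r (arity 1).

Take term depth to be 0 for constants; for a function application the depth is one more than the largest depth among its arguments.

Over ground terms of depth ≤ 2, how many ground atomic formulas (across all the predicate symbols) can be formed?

First count ground terms of depth ≤ 2.
Let N_k count ground terms of depth at most k. Each non-constant term of depth ≤ k is some function symbol applied to depth-≤(k−1) arguments, giving N_k = 5 + N_{k-1}^2.
N_0 = 5
N_1 = 5 + 5^2 = 30
N_2 = 5 + 30^2 = 905
So |H| = 905.
Ground atoms are formed by filling each argument slot of a predicate with a term from H, so an r-ary predicate gives |H|^r atoms:
  q: 905^2 = 819025;  p: 905;  r: 905
Total ground atoms: 819025 + 905 + 905 = 820835.

820835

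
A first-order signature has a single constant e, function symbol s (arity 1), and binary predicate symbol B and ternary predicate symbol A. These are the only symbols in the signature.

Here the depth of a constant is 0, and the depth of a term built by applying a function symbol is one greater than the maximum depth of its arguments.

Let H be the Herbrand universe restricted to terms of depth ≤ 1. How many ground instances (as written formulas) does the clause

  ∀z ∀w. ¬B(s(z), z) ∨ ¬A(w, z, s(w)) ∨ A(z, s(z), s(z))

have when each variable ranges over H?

Ground terms of depth ≤ 1:
  If N_k denotes the number of depth-≤k ground terms, the 1 constant gives N_0 = 1, and each function symbol of arity r contributes N_{k-1}^r new terms at level k: N_k = 1 + N_{k-1}.
  N_0 = 1
  N_1 = 1 + 1 = 2
  Explicitly: e, s(e).
So there are 2 ground terms available for substitution.
The body mentions every one of the 2 quantified variables; since ground terms form a free algebra, no two substitutions collapse to the same formula.
Number of ground instances = 2^2 = 4.

4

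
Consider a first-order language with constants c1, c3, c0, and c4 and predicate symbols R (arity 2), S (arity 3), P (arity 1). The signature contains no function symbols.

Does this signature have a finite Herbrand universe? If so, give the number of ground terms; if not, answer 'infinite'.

There are no function symbols, so every ground term is one of the 4 constants.
The Herbrand universe is {c1, c3, c0, c4}, which is finite with 4 elements.

4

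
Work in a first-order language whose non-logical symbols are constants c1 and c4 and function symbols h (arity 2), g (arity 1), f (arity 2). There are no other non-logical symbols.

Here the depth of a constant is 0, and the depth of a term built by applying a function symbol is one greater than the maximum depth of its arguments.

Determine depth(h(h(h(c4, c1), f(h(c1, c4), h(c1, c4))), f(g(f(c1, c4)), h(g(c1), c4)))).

depth(h(c4, c1)) = 1 + max(0, 0) = 1
depth(h(c1, c4)) = 1 + max(0, 0) = 1
depth(f(h(c1, c4), h(c1, c4))) = 1 + max(1, 1) = 2
depth(h(h(c4, c1), f(h(c1, c4), h(c1, c4)))) = 1 + max(1, 2) = 3
depth(f(c1, c4)) = 1 + max(0, 0) = 1
depth(g(f(c1, c4))) = 1 + depth(f(c1, c4)) = 1 + 1 = 2
depth(g(c1)) = 1 + depth(c1) = 1 + 0 = 1
depth(h(g(c1), c4)) = 1 + max(1, 0) = 2
depth(f(g(f(c1, c4)), h(g(c1), c4))) = 1 + max(2, 2) = 3
depth(h(h(h(c4, c1), f(h(c1, c4), h(c1, c4))), f(g(f(c1, c4)), h(g(c1), c4)))) = 1 + max(3, 3) = 4

4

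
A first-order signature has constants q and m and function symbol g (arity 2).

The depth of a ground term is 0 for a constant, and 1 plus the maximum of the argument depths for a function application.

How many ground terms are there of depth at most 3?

Let N_k count ground terms of depth at most k. Each non-constant term of depth ≤ k is some function symbol applied to depth-≤(k−1) arguments, giving N_k = 2 + N_{k-1}^2.
N_0 = 2
N_1 = 2 + 2^2 = 6
N_2 = 2 + 6^2 = 38
N_3 = 2 + 38^2 = 1446

1446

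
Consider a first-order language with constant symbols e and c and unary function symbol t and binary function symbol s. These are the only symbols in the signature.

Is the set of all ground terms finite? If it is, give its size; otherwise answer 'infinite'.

infinite

The signature has at least one function symbol (t, arity 1) and at least one constant (e).
Iterating t gives infinitely many distinct ground terms: e, t(e), t(t(e)), ...
So the Herbrand universe is infinite.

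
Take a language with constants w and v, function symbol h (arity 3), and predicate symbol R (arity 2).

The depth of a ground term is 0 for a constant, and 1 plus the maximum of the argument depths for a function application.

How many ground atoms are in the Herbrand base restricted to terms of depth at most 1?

100

First count ground terms of depth ≤ 1.
Write N_k for the number of ground terms of depth ≤ k. A term of depth ≤ k is either a constant or a function symbol applied to arguments of depth ≤ k−1, so N_k = 2 + N_{k-1}^3.
N_0 = 2
N_1 = 2 + 2^3 = 10
So |H| = 10.
Each predicate of arity r yields |H|^r ground atoms (one per choice of an r-tuple from H):
  R: 10^2 = 100
Total ground atoms: 100.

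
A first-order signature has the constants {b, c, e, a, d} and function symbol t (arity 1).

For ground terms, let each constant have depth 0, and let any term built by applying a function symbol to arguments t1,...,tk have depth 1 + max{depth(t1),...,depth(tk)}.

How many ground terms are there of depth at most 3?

Count level by level. With function symbols t/1, the terms of depth ≤ k are the 5 constants together with each function applied to depth-≤(k−1) tuples, so N_k = 5 + N_{k-1}.
N_0 = 5
N_1 = 5 + 5 = 10
N_2 = 5 + 10 = 15
N_3 = 5 + 15 = 20

20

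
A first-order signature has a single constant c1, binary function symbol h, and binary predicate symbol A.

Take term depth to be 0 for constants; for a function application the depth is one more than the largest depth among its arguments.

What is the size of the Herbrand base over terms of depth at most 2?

First count ground terms of depth ≤ 2.
If N_k denotes the number of depth-≤k ground terms, the 1 constant gives N_0 = 1, and each function symbol of arity r contributes N_{k-1}^r new terms at level k: N_k = 1 + N_{k-1}^2.
N_0 = 1
N_1 = 1 + 1^2 = 2
N_2 = 1 + 2^2 = 5
Explicitly: c1, h(c1, c1), h(c1, h(c1, c1)), h(h(c1, c1), c1), h(h(c1, c1), h(c1, c1)).
So |H| = 5.
Each predicate of arity r yields |H|^r ground atoms (one per choice of an r-tuple from H):
  A: 5^2 = 25
Total ground atoms: 25.

25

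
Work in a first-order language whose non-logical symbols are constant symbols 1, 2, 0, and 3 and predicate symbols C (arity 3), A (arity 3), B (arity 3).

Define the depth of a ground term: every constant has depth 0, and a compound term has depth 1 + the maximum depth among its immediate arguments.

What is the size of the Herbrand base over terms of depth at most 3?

192

First count ground terms of depth ≤ 3.
With no function symbols every ground term is a constant, so there are exactly 4 ground terms at every depth bound.
N_0 = 4
N_1 = 4
N_2 = 4
N_3 = 4
Explicitly: 1, 2, 0, 3.
So |H| = 4.
A ground atom is a predicate applied to a tuple of terms from H, so the count is the sum over predicates of |H|^arity:
  C: 4^3 = 64;  A: 4^3 = 64;  B: 4^3 = 64
Total ground atoms: 64 + 64 + 64 = 192.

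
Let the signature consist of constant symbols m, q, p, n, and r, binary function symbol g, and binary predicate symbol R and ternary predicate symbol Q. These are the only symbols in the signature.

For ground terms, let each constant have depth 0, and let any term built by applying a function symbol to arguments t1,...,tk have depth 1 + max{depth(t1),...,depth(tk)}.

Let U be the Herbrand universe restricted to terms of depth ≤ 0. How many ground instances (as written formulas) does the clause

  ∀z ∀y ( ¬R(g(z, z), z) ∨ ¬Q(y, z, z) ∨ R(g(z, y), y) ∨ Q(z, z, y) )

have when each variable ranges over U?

Ground terms of depth ≤ 0:
  Write N_k for the number of ground terms of depth ≤ k. A term of depth ≤ k is either a constant or a function symbol applied to arguments of depth ≤ k−1, so N_k = 5 + N_{k-1}^2.
  N_0 = 5
  Explicitly: m, q, p, n, r.
So there are 5 ground terms available for substitution.
The body mentions every one of the 2 quantified variables; since ground terms form a free algebra, no two substitutions collapse to the same formula.
Number of ground instances = 5^2 = 25.

25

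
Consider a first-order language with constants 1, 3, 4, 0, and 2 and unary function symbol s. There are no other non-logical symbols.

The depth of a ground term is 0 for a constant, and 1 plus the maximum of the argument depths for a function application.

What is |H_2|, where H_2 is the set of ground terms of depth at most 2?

15

Let N_k count ground terms of depth at most k. Each non-constant term of depth ≤ k is some function symbol applied to depth-≤(k−1) arguments, giving N_k = 5 + N_{k-1}.
N_0 = 5
N_1 = 5 + 5 = 10
N_2 = 5 + 10 = 15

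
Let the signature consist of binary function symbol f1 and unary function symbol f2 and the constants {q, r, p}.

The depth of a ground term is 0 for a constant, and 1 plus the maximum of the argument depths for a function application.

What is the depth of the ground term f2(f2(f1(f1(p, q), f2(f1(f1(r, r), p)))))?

6

depth(f1(p, q)) = 1 + max(0, 0) = 1
depth(f1(r, r)) = 1 + max(0, 0) = 1
depth(f1(f1(r, r), p)) = 1 + max(1, 0) = 2
depth(f2(f1(f1(r, r), p))) = 1 + depth(f1(f1(r, r), p)) = 1 + 2 = 3
depth(f1(f1(p, q), f2(f1(f1(r, r), p)))) = 1 + max(1, 3) = 4
depth(f2(f1(f1(p, q), f2(f1(f1(r, r), p))))) = 1 + depth(f1(f1(p, q), f2(f1(f1(r, r), p)))) = 1 + 4 = 5
depth(f2(f2(f1(f1(p, q), f2(f1(f1(r, r), p)))))) = 1 + depth(f2(f1(f1(p, q), f2(f1(f1(r, r), p))))) = 1 + 5 = 6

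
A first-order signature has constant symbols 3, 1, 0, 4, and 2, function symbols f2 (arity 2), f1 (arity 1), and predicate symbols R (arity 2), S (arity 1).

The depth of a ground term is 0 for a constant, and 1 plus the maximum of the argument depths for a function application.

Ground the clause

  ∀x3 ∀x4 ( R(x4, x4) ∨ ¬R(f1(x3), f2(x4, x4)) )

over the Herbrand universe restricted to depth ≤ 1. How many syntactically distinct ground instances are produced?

1225

Ground terms of depth ≤ 1:
  Let N_k = |{terms of depth ≤ k}|. Then N_0 = 5 and N_k = 5 + N_{k-1}^2 + N_{k-1} for k ≥ 1 (one summand per function symbol, arity giving the exponent).
  N_0 = 5
  N_1 = 5 + 5^2 + 5 = 35
So there are 35 ground terms available for substitution.
Each of x3, x4 ranges independently over the available ground terms, and distinct assignments produce distinct instances.
Number of ground instances = 35^2 = 1225.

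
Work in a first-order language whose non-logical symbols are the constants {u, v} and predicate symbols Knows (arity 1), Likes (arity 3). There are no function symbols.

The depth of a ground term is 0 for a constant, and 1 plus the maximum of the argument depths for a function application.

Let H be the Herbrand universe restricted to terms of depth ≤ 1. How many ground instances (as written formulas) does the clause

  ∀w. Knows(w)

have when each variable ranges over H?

2

Ground terms of depth ≤ 1:
  With no function symbols every ground term is a constant, so there are exactly 2 ground terms at every depth bound.
  N_0 = 2
  N_1 = 2
So there are 2 ground terms available for substitution.
The body mentions the single quantified variable w; since ground terms form a free algebra, no two substitutions collapse to the same formula.
Number of ground instances = 2.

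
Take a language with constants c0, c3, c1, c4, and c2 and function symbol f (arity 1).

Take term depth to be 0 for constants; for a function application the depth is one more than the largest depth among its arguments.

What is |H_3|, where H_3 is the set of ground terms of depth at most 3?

20

Count level by level. With function symbols f/1, the terms of depth ≤ k are the 5 constants together with each function applied to depth-≤(k−1) tuples, so N_k = 5 + N_{k-1}.
N_0 = 5
N_1 = 5 + 5 = 10
N_2 = 5 + 10 = 15
N_3 = 5 + 15 = 20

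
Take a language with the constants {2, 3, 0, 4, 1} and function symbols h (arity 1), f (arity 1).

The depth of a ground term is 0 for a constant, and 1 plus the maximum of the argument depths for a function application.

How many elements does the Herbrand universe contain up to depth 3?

75

Let N_k = |{terms of depth ≤ k}|. Then N_0 = 5 and N_k = 5 + N_{k-1} + N_{k-1} for k ≥ 1 (one summand per function symbol, arity giving the exponent).
N_0 = 5
N_1 = 5 + 5 + 5 = 15
N_2 = 5 + 15 + 15 = 35
N_3 = 5 + 35 + 35 = 75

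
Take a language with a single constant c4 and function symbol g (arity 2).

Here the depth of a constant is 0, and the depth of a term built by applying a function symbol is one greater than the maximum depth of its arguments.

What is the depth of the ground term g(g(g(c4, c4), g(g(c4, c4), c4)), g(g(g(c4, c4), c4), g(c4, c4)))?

depth(g(c4, c4)) = 1 + max(0, 0) = 1
depth(g(g(c4, c4), c4)) = 1 + max(1, 0) = 2
depth(g(g(c4, c4), g(g(c4, c4), c4))) = 1 + max(1, 2) = 3
depth(g(g(g(c4, c4), c4), g(c4, c4))) = 1 + max(2, 1) = 3
depth(g(g(g(c4, c4), g(g(c4, c4), c4)), g(g(g(c4, c4), c4), g(c4, c4)))) = 1 + max(3, 3) = 4

4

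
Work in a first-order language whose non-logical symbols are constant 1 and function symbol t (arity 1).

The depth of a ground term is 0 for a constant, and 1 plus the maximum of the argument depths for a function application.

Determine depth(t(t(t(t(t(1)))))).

depth(t(1)) = 1 + depth(1) = 1 + 0 = 1
depth(t(t(1))) = 1 + depth(t(1)) = 1 + 1 = 2
depth(t(t(t(1)))) = 1 + depth(t(t(1))) = 1 + 2 = 3
depth(t(t(t(t(1))))) = 1 + depth(t(t(t(1)))) = 1 + 3 = 4
depth(t(t(t(t(t(1)))))) = 1 + depth(t(t(t(t(1))))) = 1 + 4 = 5

5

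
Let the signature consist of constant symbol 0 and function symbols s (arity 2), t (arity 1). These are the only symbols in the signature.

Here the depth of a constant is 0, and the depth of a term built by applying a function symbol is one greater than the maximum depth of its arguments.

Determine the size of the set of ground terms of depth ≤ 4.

33673

Write N_k for the number of ground terms of depth ≤ k. A term of depth ≤ k is either a constant or a function symbol applied to arguments of depth ≤ k−1, so N_k = 1 + N_{k-1}^2 + N_{k-1}.
N_0 = 1
N_1 = 1 + 1^2 + 1 = 3
N_2 = 1 + 3^2 + 3 = 13
N_3 = 1 + 13^2 + 13 = 183
N_4 = 1 + 183^2 + 183 = 33673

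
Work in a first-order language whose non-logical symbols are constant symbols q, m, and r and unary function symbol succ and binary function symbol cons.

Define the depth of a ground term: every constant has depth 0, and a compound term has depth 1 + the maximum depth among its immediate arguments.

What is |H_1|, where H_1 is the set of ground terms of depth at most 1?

If N_k denotes the number of depth-≤k ground terms, the 3 constants give N_0 = 3, and each function symbol of arity r contributes N_{k-1}^r new terms at level k: N_k = 3 + N_{k-1} + N_{k-1}^2.
N_0 = 3
N_1 = 3 + 3 + 3^2 = 15

15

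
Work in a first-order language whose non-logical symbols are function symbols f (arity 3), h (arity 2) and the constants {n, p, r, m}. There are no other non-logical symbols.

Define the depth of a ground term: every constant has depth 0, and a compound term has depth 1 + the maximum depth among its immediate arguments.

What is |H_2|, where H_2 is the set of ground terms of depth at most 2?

599764

Let N_k = |{terms of depth ≤ k}|. Then N_0 = 4 and N_k = 4 + N_{k-1}^3 + N_{k-1}^2 for k ≥ 1 (one summand per function symbol, arity giving the exponent).
N_0 = 4
N_1 = 4 + 4^3 + 4^2 = 84
N_2 = 4 + 84^3 + 84^2 = 599764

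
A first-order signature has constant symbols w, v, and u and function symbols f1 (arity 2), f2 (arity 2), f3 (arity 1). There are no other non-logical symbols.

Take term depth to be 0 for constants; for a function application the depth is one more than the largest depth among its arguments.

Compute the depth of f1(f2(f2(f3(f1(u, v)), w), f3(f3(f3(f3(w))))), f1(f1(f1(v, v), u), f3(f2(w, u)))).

depth(f1(u, v)) = 1 + max(0, 0) = 1
depth(f3(f1(u, v))) = 1 + depth(f1(u, v)) = 1 + 1 = 2
depth(f2(f3(f1(u, v)), w)) = 1 + max(2, 0) = 3
depth(f3(w)) = 1 + depth(w) = 1 + 0 = 1
depth(f3(f3(w))) = 1 + depth(f3(w)) = 1 + 1 = 2
depth(f3(f3(f3(w)))) = 1 + depth(f3(f3(w))) = 1 + 2 = 3
depth(f3(f3(f3(f3(w))))) = 1 + depth(f3(f3(f3(w)))) = 1 + 3 = 4
depth(f2(f2(f3(f1(u, v)), w), f3(f3(f3(f3(w)))))) = 1 + max(3, 4) = 5
depth(f1(v, v)) = 1 + max(0, 0) = 1
depth(f1(f1(v, v), u)) = 1 + max(1, 0) = 2
depth(f2(w, u)) = 1 + max(0, 0) = 1
depth(f3(f2(w, u))) = 1 + depth(f2(w, u)) = 1 + 1 = 2
depth(f1(f1(f1(v, v), u), f3(f2(w, u)))) = 1 + max(2, 2) = 3
depth(f1(f2(f2(f3(f1(u, v)), w), f3(f3(f3(f3(w))))), f1(f1(f1(v, v), u), f3(f2(w, u))))) = 1 + max(5, 3) = 6

6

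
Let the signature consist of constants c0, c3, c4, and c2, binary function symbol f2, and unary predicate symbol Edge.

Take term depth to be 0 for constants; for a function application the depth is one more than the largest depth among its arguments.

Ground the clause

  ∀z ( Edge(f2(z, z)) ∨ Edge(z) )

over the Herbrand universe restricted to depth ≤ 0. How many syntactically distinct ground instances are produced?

4

Ground terms of depth ≤ 0:
  If N_k denotes the number of depth-≤k ground terms, the 4 constants give N_0 = 4, and each function symbol of arity r contributes N_{k-1}^r new terms at level k: N_k = 4 + N_{k-1}^2.
  N_0 = 4
  Explicitly: c0, c3, c4, c2.
So there are 4 ground terms available for substitution.
The body mentions the single quantified variable z; since ground terms form a free algebra, no two substitutions collapse to the same formula.
Number of ground instances = 4.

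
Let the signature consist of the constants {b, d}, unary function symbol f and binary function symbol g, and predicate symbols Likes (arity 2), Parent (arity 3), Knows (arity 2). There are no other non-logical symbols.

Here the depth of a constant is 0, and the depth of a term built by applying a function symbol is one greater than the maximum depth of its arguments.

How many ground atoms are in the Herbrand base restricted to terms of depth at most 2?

416176

First count ground terms of depth ≤ 2.
Let N_k count ground terms of depth at most k. Each non-constant term of depth ≤ k is some function symbol applied to depth-≤(k−1) arguments, giving N_k = 2 + N_{k-1} + N_{k-1}^2.
N_0 = 2
N_1 = 2 + 2 + 2^2 = 8
N_2 = 2 + 8 + 8^2 = 74
So |H| = 74.
Ground atoms are formed by filling each argument slot of a predicate with a term from H, so an r-ary predicate gives |H|^r atoms:
  Likes: 74^2 = 5476;  Parent: 74^3 = 405224;  Knows: 74^2 = 5476
Total ground atoms: 5476 + 405224 + 5476 = 416176.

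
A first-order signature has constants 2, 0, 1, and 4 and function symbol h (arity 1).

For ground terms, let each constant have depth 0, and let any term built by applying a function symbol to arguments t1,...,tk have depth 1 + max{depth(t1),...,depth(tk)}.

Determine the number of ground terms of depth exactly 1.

4

Write N_k for the number of ground terms of depth ≤ k. A term of depth ≤ k is either a constant or a function symbol applied to arguments of depth ≤ k−1, so N_k = 4 + N_{k-1}.
N_0 = 4
N_1 = 4 + 4 = 8
Terms of depth exactly 1: N_1 − N_0 = 8 − 4 = 4.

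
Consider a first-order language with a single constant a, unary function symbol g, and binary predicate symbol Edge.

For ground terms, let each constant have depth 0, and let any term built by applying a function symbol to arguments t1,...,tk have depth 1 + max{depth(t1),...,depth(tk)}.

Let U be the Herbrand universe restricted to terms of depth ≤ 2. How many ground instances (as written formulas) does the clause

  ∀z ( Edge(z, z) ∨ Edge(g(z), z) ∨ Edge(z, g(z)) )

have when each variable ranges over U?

Ground terms of depth ≤ 2:
  Write N_k for the number of ground terms of depth ≤ k. A term of depth ≤ k is either a constant or a function symbol applied to arguments of depth ≤ k−1, so N_k = 1 + N_{k-1}.
  N_0 = 1
  N_1 = 1 + 1 = 2
  N_2 = 1 + 2 = 3
So there are 3 ground terms available for substitution.
The variable z ranges independently over the available ground terms, and distinct assignments produce distinct instances.
Number of ground instances = 3.

3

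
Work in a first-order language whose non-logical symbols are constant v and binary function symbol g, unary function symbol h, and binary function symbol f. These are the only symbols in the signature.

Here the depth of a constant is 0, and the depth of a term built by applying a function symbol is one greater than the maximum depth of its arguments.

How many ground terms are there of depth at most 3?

2776

Let N_k count ground terms of depth at most k. Each non-constant term of depth ≤ k is some function symbol applied to depth-≤(k−1) arguments, giving N_k = 1 + N_{k-1}^2 + N_{k-1} + N_{k-1}^2.
N_0 = 1
N_1 = 1 + 1^2 + 1 + 1^2 = 4
N_2 = 1 + 4^2 + 4 + 4^2 = 37
N_3 = 1 + 37^2 + 37 + 37^2 = 2776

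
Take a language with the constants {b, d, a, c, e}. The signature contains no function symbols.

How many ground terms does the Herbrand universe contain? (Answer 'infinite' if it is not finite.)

There are no function symbols, so every ground term is one of the 5 constants.
The Herbrand universe is {b, d, a, c, e}, which is finite with 5 elements.

5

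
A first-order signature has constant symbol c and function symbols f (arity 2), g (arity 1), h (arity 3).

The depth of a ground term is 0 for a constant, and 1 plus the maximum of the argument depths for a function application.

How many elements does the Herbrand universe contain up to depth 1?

Let N_k count ground terms of depth at most k. Each non-constant term of depth ≤ k is some function symbol applied to depth-≤(k−1) arguments, giving N_k = 1 + N_{k-1}^2 + N_{k-1} + N_{k-1}^3.
N_0 = 1
N_1 = 1 + 1^2 + 1 + 1^3 = 4
Explicitly: c, f(c, c), g(c), h(c, c, c).

4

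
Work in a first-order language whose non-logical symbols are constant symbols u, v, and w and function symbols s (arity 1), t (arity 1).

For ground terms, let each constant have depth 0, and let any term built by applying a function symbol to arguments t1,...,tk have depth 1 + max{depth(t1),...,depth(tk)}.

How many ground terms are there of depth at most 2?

21

Let N_k = |{terms of depth ≤ k}|. Then N_0 = 3 and N_k = 3 + N_{k-1} + N_{k-1} for k ≥ 1 (one summand per function symbol, arity giving the exponent).
N_0 = 3
N_1 = 3 + 3 + 3 = 9
N_2 = 3 + 9 + 9 = 21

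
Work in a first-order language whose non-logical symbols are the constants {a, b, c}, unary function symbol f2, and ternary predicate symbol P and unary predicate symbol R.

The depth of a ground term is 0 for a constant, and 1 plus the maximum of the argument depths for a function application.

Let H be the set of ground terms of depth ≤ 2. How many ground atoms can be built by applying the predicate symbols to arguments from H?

738

First count ground terms of depth ≤ 2.
Write N_k for the number of ground terms of depth ≤ k. A term of depth ≤ k is either a constant or a function symbol applied to arguments of depth ≤ k−1, so N_k = 3 + N_{k-1}.
N_0 = 3
N_1 = 3 + 3 = 6
N_2 = 3 + 6 = 9
Explicitly: a, b, c, f2(a), f2(b), f2(c), f2(f2(a)), f2(f2(b)), f2(f2(c)).
So |H| = 9.
Ground atoms are formed by filling each argument slot of a predicate with a term from H, so an r-ary predicate gives |H|^r atoms:
  P: 9^3 = 729;  R: 9
Total ground atoms: 729 + 9 = 738.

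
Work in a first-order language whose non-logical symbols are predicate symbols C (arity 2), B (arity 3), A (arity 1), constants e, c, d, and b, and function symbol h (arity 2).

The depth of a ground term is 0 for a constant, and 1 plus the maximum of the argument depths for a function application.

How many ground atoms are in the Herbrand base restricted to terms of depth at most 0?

First count ground terms of depth ≤ 0.
Let N_k count ground terms of depth at most k. Each non-constant term of depth ≤ k is some function symbol applied to depth-≤(k−1) arguments, giving N_k = 4 + N_{k-1}^2.
N_0 = 4
Explicitly: e, c, d, b.
So |H| = 4.
Each predicate of arity r yields |H|^r ground atoms (one per choice of an r-tuple from H):
  C: 4^2 = 16;  B: 4^3 = 64;  A: 4
Total ground atoms: 16 + 64 + 4 = 84.

84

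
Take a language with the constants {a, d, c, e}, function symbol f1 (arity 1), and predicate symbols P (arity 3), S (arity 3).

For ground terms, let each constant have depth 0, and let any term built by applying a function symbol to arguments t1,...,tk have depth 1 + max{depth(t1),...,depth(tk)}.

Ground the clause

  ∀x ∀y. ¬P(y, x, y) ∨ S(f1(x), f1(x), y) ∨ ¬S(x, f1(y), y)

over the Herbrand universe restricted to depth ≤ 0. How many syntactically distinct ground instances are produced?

16

Ground terms of depth ≤ 0:
  Let N_k = |{terms of depth ≤ k}|. Then N_0 = 4 and N_k = 4 + N_{k-1} for k ≥ 1 (one summand per function symbol, arity giving the exponent).
  N_0 = 4
  Explicitly: a, d, c, e.
So there are 4 ground terms available for substitution.
There are 2 variables to instantiate (x, y), each occurring in at least one literal, so different choices give different ground instances.
Number of ground instances = 4^2 = 16.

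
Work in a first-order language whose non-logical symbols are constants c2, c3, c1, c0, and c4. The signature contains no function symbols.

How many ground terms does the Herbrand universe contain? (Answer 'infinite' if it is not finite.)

There are no function symbols, so every ground term is one of the 5 constants.
The Herbrand universe is {c2, c3, c1, c0, c4}, which is finite with 5 elements.

5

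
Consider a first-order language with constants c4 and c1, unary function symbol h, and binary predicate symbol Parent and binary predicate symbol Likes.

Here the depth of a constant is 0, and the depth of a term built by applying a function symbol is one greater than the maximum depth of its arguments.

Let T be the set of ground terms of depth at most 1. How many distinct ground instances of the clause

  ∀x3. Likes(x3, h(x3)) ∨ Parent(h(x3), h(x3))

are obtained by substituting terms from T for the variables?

Ground terms of depth ≤ 1:
  Write N_k for the number of ground terms of depth ≤ k. A term of depth ≤ k is either a constant or a function symbol applied to arguments of depth ≤ k−1, so N_k = 2 + N_{k-1}.
  N_0 = 2
  N_1 = 2 + 2 = 4
  Explicitly: c4, c1, h(c4), h(c1).
So there are 4 ground terms available for substitution.
There is 1 variable to instantiate (x3),  occurring in at least one literal, so different choices give different ground instances.
Number of ground instances = 4.

4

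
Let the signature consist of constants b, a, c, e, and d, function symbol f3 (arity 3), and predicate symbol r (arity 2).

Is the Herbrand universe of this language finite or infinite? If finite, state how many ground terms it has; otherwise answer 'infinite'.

infinite

The signature has at least one function symbol (f3, arity 3) and at least one constant (b).
Iterating f3 gives infinitely many distinct ground terms: b, f3(b, b, b), f3(f3(b, b, b), f3(b, b, b), f3(b, b, b)), ...
So the Herbrand universe is infinite.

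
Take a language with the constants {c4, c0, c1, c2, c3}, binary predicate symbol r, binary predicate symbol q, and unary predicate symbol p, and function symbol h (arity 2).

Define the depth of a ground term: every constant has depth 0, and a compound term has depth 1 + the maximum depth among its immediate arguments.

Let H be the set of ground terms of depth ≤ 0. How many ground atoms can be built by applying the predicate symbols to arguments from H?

First count ground terms of depth ≤ 0.
Count level by level. With function symbols h/2, the terms of depth ≤ k are the 5 constants together with each function applied to depth-≤(k−1) tuples, so N_k = 5 + N_{k-1}^2.
N_0 = 5
Explicitly: c4, c0, c1, c2, c3.
So |H| = 5.
A ground atom is a predicate applied to a tuple of terms from H, so the count is the sum over predicates of |H|^arity:
  r: 5^2 = 25;  q: 5^2 = 25;  p: 5
Total ground atoms: 25 + 25 + 5 = 55.

55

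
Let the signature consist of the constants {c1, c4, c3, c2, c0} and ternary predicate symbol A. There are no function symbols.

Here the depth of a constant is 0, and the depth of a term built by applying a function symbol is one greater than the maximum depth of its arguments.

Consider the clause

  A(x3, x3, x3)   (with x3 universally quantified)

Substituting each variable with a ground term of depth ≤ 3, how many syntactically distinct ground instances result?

5

Ground terms of depth ≤ 3:
  With no function symbols every ground term is a constant, so there are exactly 5 ground terms at every depth bound.
  N_0 = 5
  N_1 = 5
  N_2 = 5
  N_3 = 5
  Explicitly: c1, c4, c3, c2, c0.
So there are 5 ground terms available for substitution.
There is 1 variable to instantiate (x3),  occurring in at least one literal, so different choices give different ground instances.
Number of ground instances = 5.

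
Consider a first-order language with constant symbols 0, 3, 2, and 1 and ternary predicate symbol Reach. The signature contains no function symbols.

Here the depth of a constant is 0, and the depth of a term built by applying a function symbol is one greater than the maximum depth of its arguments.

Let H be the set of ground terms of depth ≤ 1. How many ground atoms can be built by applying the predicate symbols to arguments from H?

64

First count ground terms of depth ≤ 1.
With no function symbols every ground term is a constant, so there are exactly 4 ground terms at every depth bound.
N_0 = 4
N_1 = 4
So |H| = 4.
Ground atoms are formed by filling each argument slot of a predicate with a term from H, so an r-ary predicate gives |H|^r atoms:
  Reach: 4^3 = 64
Total ground atoms: 64.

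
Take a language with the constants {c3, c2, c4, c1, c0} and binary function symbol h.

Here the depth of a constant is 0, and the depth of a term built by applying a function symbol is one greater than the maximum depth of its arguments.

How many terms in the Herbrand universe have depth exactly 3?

Write N_k for the number of ground terms of depth ≤ k. A term of depth ≤ k is either a constant or a function symbol applied to arguments of depth ≤ k−1, so N_k = 5 + N_{k-1}^2.
N_0 = 5
N_1 = 5 + 5^2 = 30
N_2 = 5 + 30^2 = 905
N_3 = 5 + 905^2 = 819030
Terms of depth exactly 3: N_3 − N_2 = 819030 − 905 = 818125.

818125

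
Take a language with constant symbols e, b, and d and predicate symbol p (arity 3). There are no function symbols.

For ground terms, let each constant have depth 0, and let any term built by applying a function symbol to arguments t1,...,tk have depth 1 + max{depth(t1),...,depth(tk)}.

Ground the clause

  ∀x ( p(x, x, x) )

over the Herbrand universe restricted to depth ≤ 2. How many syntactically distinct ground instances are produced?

Ground terms of depth ≤ 2:
  With no function symbols every ground term is a constant, so there are exactly 3 ground terms at every depth bound.
  N_0 = 3
  N_1 = 3
  N_2 = 3
So there are 3 ground terms available for substitution.
There is 1 variable to instantiate (x),  occurring in at least one literal, so different choices give different ground instances.
Number of ground instances = 3.

3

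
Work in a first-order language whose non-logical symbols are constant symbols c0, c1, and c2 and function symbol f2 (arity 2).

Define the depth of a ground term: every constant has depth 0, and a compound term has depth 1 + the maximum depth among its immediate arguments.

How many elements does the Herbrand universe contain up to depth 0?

3

If N_k denotes the number of depth-≤k ground terms, the 3 constants give N_0 = 3, and each function symbol of arity r contributes N_{k-1}^r new terms at level k: N_k = 3 + N_{k-1}^2.
N_0 = 3
Explicitly: c0, c1, c2.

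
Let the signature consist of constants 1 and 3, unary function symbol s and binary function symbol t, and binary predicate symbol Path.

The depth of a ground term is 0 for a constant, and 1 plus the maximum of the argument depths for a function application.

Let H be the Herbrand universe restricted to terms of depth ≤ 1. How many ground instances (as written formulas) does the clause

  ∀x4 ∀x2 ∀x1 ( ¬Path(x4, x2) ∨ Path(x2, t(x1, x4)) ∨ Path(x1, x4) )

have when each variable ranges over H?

512

Ground terms of depth ≤ 1:
  Let N_k count ground terms of depth at most k. Each non-constant term of depth ≤ k is some function symbol applied to depth-≤(k−1) arguments, giving N_k = 2 + N_{k-1} + N_{k-1}^2.
  N_0 = 2
  N_1 = 2 + 2 + 2^2 = 8
So there are 8 ground terms available for substitution.
The body mentions every one of the 3 quantified variables; since ground terms form a free algebra, no two substitutions collapse to the same formula.
Number of ground instances = 8^3 = 512.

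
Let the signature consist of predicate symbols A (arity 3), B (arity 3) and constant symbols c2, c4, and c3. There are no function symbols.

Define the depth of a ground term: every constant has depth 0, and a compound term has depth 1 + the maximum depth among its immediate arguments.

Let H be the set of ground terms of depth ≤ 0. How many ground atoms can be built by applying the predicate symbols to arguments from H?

54

First count ground terms of depth ≤ 0.
With no function symbols every ground term is a constant, so there are exactly 3 ground terms at every depth bound.
N_0 = 3
So |H| = 3.
Each predicate of arity r yields |H|^r ground atoms (one per choice of an r-tuple from H):
  A: 3^3 = 27;  B: 3^3 = 27
Total ground atoms: 27 + 27 = 54.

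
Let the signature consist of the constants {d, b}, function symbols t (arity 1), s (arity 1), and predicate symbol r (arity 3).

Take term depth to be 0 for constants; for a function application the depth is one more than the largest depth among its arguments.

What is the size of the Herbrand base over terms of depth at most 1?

First count ground terms of depth ≤ 1.
Write N_k for the number of ground terms of depth ≤ k. A term of depth ≤ k is either a constant or a function symbol applied to arguments of depth ≤ k−1, so N_k = 2 + N_{k-1} + N_{k-1}.
N_0 = 2
N_1 = 2 + 2 + 2 = 6
So |H| = 6.
A ground atom is a predicate applied to a tuple of terms from H, so the count is the sum over predicates of |H|^arity:
  r: 6^3 = 216
Total ground atoms: 216.

216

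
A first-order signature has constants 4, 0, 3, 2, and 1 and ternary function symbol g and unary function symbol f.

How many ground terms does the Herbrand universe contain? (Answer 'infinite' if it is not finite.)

The signature has at least one function symbol (g, arity 3) and at least one constant (4).
Iterating g gives infinitely many distinct ground terms: 4, g(4, 4, 4), g(g(4, 4, 4), g(4, 4, 4), g(4, 4, 4)), ...
So the Herbrand universe is infinite.

infinite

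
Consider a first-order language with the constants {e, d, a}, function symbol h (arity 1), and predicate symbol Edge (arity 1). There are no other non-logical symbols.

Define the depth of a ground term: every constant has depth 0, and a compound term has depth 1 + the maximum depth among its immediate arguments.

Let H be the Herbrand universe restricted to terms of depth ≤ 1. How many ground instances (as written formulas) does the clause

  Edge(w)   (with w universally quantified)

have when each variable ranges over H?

6

Ground terms of depth ≤ 1:
  Let N_k = |{terms of depth ≤ k}|. Then N_0 = 3 and N_k = 3 + N_{k-1} for k ≥ 1 (one summand per function symbol, arity giving the exponent).
  N_0 = 3
  N_1 = 3 + 3 = 6
  Explicitly: e, d, a, h(e), h(d), h(a).
So there are 6 ground terms available for substitution.
The variable w ranges independently over the available ground terms, and distinct assignments produce distinct instances.
Number of ground instances = 6.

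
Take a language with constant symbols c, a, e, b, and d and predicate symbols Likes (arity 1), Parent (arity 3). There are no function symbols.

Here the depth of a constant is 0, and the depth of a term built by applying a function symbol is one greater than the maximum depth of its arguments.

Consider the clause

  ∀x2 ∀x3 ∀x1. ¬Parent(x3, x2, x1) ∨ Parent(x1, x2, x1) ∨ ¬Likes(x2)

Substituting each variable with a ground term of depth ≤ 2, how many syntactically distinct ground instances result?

125

Ground terms of depth ≤ 2:
  With no function symbols every ground term is a constant, so there are exactly 5 ground terms at every depth bound.
  N_0 = 5
  N_1 = 5
  N_2 = 5
  Explicitly: c, a, e, b, d.
So there are 5 ground terms available for substitution.
The clause has 3 distinct variables (x2, x3, x1), each appearing in the body. In the free term algebra distinct substitutions yield syntactically distinct ground instances.
Number of ground instances = 5^3 = 125.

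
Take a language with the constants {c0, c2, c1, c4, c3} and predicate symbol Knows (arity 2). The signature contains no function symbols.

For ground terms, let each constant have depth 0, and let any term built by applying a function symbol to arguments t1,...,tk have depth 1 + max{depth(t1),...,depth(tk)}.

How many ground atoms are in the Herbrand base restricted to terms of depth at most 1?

25

First count ground terms of depth ≤ 1.
With no function symbols every ground term is a constant, so there are exactly 5 ground terms at every depth bound.
N_0 = 5
N_1 = 5
So |H| = 5.
For each predicate symbol, the number of ground atoms is |H| raised to its arity; summing:
  Knows: 5^2 = 25
Total ground atoms: 25.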